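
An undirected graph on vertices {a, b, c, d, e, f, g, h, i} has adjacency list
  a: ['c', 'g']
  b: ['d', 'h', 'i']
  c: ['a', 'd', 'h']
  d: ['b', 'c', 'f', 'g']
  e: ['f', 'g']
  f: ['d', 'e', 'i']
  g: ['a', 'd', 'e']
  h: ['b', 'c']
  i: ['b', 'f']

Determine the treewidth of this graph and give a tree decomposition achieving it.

The largest bag has 4 vertices, giving width 3; this decomposition certifies tw(G) ≤ 3. For the lower bound: the 4 vertex sets {a,e,g}, {c}, {d}, {b,f,h,i} are disjoint, each induces a connected subgraph, and every pair is joined by at least one edge of G. Contracting each set to a single vertex therefore yields K_{4} as a minor, and since treewidth is minor-monotone, tw(G) ≥ tw(K_{4}) = 3. Combining the bounds, tw(G) = 3.

Treewidth 3.
One such decomposition:
Bags: B1 = {a, c, e, g}  B2 = {c, d, e, g}  B3 = {c, d, e, f}  B4 = {c, d, f, h}  B5 = {b, d, f, h}  B6 = {b, f, h, i}
Tree: B1–B2, B2–B3, B3–B4, B4–B5, B5–B6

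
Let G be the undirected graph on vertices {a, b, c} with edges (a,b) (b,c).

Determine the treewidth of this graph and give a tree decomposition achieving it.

The largest bag has 2 vertices, giving width 1; this decomposition certifies tw(G) ≤ 1. Since G has at least one edge (e.g. c–b), it is not an edgeless graph, so tw(G) ≥ 1. Therefore the treewidth is 1.

Treewidth 1.
One such decomposition:
Bags: B1 = {b, c}  B2 = {a, b}
Tree: B1–B2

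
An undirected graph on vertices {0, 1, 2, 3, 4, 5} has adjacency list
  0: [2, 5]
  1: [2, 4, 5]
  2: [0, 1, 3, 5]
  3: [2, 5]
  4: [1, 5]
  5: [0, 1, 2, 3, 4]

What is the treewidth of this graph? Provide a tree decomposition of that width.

Treewidth 2.
One optimal decomposition is:
Bags: B1 = {1, 2, 5}  B2 = {1, 4, 5}  B3 = {0, 2, 5}  B4 = {2, 3, 5}
Tree: B1–B2, B1–B3, B3–B4

The largest bag has 3 vertices, giving width 2; this decomposition certifies tw(G) ≤ 2. For the lower bound, the 3 vertices {0, 2, 5} are pairwise adjacent, and any tree decomposition puts a clique entirely inside one bag — forcing width ≥ 2. Therefore the treewidth is 2.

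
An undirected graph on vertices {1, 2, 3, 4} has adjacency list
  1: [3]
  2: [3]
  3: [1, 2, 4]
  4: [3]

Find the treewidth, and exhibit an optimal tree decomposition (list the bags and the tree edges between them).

The largest bag has 2 vertices, giving width 1; this decomposition certifies tw(G) ≤ 1. Since G has at least one edge (e.g. 3–4), it is not an edgeless graph, so tw(G) ≥ 1. Therefore the treewidth is 1.

Treewidth 1.
One such decomposition:
Bags: B1 = {3, 4}  B2 = {1, 3}  B3 = {2, 3}
Tree: B1–B2, B2–B3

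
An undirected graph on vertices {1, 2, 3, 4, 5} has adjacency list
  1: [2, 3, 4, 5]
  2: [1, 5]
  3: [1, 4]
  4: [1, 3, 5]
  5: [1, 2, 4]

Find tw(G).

A width-2 tree decomposition is:
Bags: B1 = {1, 3, 4}  B2 = {1, 4, 5}  B3 = {1, 2, 5}
Tree: B1–B2, B2–B3
The largest bag has 3 vertices, giving width 2; this decomposition certifies tw(G) ≤ 2. Conversely, {1, 2, 5} is a clique of size 3, and the vertices of any clique must share a bag in every tree decomposition; so some bag has ≥ 3 vertices and tw(G) ≥ 2. The upper and lower bounds meet at 2, so that is the treewidth.

2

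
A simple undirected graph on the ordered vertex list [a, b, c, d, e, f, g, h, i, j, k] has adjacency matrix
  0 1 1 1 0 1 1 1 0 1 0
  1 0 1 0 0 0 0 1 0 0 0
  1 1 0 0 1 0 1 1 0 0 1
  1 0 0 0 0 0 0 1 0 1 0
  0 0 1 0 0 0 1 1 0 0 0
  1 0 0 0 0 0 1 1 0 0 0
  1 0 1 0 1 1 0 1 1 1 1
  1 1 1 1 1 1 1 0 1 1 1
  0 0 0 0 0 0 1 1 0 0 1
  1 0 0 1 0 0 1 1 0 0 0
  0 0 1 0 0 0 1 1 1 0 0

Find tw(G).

3

A width-3 tree decomposition is:
Bags: B1 = {a, g, h, j}  B2 = {a, c, g, h}  B3 = {a, d, h, j}  B4 = {c, e, g, h}  B5 = {c, g, h, k}  B6 = {a, f, g, h}  B7 = {a, b, c, h}  B8 = {g, h, i, k}
Tree: B1–B2, B1–B3, B2–B4, B4–B5, B1–B6, B2–B7, B5–B8
Each bag holds 4 vertices, so the decomposition has width 3, which upper-bounds the treewidth. For the lower bound, the 4 vertices {a, d, h, j} are pairwise adjacent, and any tree decomposition puts a clique entirely inside one bag — forcing width ≥ 3. Combining the bounds, tw(G) = 3.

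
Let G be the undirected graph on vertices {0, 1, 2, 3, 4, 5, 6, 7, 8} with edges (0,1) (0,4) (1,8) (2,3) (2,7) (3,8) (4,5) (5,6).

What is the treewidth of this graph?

A width-1 tree decomposition is:
Bags: B1 = {2, 7}  B2 = {2, 3}  B3 = {3, 8}  B4 = {1, 8}  B5 = {0, 1}  B6 = {0, 4}  B7 = {4, 5}  B8 = {5, 6}
Tree: B1–B2, B2–B3, B3–B4, B4–B5, B5–B6, B6–B7, B7–B8
Every bag has size at most 2, so the width is 2 − 1 = 1 and tw(G) ≤ 1. Any graph with an edge has treewidth ≥ 1, and G has the edge 7–2. Combining the bounds, tw(G) = 1.

1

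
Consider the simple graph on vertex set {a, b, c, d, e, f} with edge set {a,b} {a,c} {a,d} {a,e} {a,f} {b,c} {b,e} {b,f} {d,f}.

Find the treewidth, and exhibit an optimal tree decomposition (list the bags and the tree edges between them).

Treewidth 2.
One such decomposition:
Bags: B1 = {a, b, e}  B2 = {a, b, f}  B3 = {a, b, c}  B4 = {a, d, f}
Tree: B1–B2, B2–B3, B2–B4

Each bag holds 3 vertices, so the decomposition has width 2, which upper-bounds the treewidth. For the lower bound, the 3 vertices {a, d, f} are pairwise adjacent, and any tree decomposition puts a clique entirely inside one bag — forcing width ≥ 2. Hence tw(G) = 2 exactly.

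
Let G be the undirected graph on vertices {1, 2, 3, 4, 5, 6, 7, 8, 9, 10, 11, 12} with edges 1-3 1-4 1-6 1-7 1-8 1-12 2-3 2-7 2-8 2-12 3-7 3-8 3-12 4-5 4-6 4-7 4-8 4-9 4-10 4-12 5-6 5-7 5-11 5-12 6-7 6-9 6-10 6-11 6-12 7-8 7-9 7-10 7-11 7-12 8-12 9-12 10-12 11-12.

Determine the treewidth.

4

A width-4 tree decomposition is:
Bags: B1 = {1, 4, 6, 7, 12}  B2 = {4, 6, 7, 9, 12}  B3 = {1, 4, 7, 8, 12}  B4 = {4, 5, 6, 7, 12}  B5 = {1, 3, 7, 8, 12}  B6 = {4, 6, 7, 10, 12}  B7 = {2, 3, 7, 8, 12}  B8 = {5, 6, 7, 11, 12}
Tree: B1–B2, B1–B3, B2–B4, B3–B5, B2–B6, B5–B7, B4–B8
The largest bag has 5 vertices, giving width 4; this decomposition certifies tw(G) ≤ 4. On the other hand G contains the 5-clique {5, 6, 7, 11, 12}. A clique must lie in a single bag of any decomposition, so no decomposition can have width below 4. The upper and lower bounds meet at 4, so that is the treewidth.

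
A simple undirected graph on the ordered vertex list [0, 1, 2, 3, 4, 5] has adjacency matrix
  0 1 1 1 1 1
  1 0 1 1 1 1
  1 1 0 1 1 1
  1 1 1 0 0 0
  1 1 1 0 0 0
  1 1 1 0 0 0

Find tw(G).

A width-3 tree decomposition is:
Bags: B1 = {0, 1, 2, 3}  B2 = {0, 1, 2, 5}  B3 = {0, 1, 2, 4}
Tree: B1–B2, B1–B3
The largest bag has 4 vertices, giving width 3; this decomposition certifies tw(G) ≤ 3. On the other hand G contains the 4-clique {0, 1, 2, 3}. A clique must lie in a single bag of any decomposition, so no decomposition can have width below 3. Combining the bounds, tw(G) = 3.

3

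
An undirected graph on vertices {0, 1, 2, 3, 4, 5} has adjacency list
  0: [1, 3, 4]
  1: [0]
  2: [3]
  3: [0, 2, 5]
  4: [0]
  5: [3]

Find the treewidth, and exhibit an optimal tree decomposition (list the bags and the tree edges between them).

Treewidth 1.
One optimal decomposition is:
Bags: B1 = {0, 3}  B2 = {3, 5}  B3 = {0, 1}  B4 = {2, 3}  B5 = {0, 4}
Tree: B1–B2, B1–B3, B1–B4, B1–B5

The largest bag has 2 vertices, giving width 1; this decomposition certifies tw(G) ≤ 1. G has an edge, so its treewidth is at least 1. The upper and lower bounds meet at 1, so that is the treewidth.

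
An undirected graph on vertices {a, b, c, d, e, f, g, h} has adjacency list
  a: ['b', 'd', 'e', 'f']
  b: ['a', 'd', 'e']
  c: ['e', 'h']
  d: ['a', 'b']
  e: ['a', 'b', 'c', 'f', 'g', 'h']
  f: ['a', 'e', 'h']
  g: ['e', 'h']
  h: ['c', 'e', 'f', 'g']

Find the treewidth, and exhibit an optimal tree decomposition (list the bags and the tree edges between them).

Treewidth 2.
Bags: B1 = {a, e, f}  B2 = {a, b, e}  B3 = {a, b, d}  B4 = {e, f, h}  B5 = {e, g, h}  B6 = {c, e, h}
Tree: B1–B2, B2–B3, B1–B4, B4–B5, B5–B6

The largest bag has 3 vertices, giving width 2; this decomposition certifies tw(G) ≤ 2. On the other hand G contains the 3-clique {a, b, d}. A clique must lie in a single bag of any decomposition, so no decomposition can have width below 2. Combining the bounds, tw(G) = 2.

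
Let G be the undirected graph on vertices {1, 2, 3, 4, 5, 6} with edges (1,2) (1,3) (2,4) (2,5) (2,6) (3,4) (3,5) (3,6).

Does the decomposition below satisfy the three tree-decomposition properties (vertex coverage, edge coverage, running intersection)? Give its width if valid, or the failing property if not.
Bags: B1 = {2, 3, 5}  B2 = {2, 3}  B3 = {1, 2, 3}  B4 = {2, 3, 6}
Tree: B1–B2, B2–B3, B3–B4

A tree decomposition must satisfy three properties: every vertex lies in some bag; for every edge, both endpoints lie together in some bag; and for every vertex, the bags containing it form a connected subtree. Here vertex 4 appears in no bag, so the decomposition is invalid.

No — vertex 4 appears in no bag.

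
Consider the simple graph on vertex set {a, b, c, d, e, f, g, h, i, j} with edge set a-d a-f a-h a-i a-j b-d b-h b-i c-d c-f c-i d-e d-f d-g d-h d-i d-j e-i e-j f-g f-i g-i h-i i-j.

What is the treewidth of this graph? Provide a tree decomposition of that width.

Treewidth 3.
Bags: B1 = {a, d, f, i}  B2 = {d, f, g, i}  B3 = {a, d, i, j}  B4 = {a, d, h, i}  B5 = {b, d, h, i}  B6 = {c, d, f, i}  B7 = {d, e, i, j}
Tree: B1–B2, B1–B3, B1–B4, B4–B5, B2–B6, B3–B7

Each bag holds 4 vertices, so the decomposition has width 3, which upper-bounds the treewidth. Conversely, {d, f, g, i} is a clique of size 4, and the vertices of any clique must share a bag in every tree decomposition; so some bag has ≥ 4 vertices and tw(G) ≥ 3. Therefore the treewidth is 3.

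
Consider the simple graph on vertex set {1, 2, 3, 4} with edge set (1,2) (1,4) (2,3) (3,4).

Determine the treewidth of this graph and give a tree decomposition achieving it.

Treewidth 2.
One optimal decomposition is:
Bags: B1 = {1, 2, 3}  B2 = {1, 3, 4}
Tree: B1–B2

The largest bag has 3 vertices, giving width 2; this decomposition certifies tw(G) ≤ 2. Since 1–2–3–4–1 is a cycle in G, G is not acyclic. Forests are exactly the graphs of treewidth ≤ 1, so tw(G) ≥ 2. Therefore the treewidth is 2.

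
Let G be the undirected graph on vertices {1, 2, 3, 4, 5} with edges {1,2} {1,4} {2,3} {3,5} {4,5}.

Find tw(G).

A width-2 tree decomposition is:
Bags: B1 = {1, 2, 3}  B2 = {1, 3, 5}  B3 = {1, 4, 5}
Tree: B1–B2, B2–B3
Each bag holds 3 vertices, so the decomposition has width 2, which upper-bounds the treewidth. For the lower bound, G contains the cycle 1–2–3–5–4–1, so G is not a forest; only forests have treewidth ≤ 1, hence tw(G) ≥ 2. Therefore the treewidth is 2.

2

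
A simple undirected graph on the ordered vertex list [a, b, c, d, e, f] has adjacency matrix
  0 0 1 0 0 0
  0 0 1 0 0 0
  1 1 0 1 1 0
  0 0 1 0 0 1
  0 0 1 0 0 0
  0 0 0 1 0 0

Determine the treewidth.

A width-1 tree decomposition is:
Bags: B1 = {a, c}  B2 = {b, c}  B3 = {c, e}  B4 = {c, d}  B5 = {d, f}
Tree: B1–B2, B1–B3, B3–B4, B4–B5
The largest bag has 2 vertices, giving width 1; this decomposition certifies tw(G) ≤ 1. Since G has at least one edge (e.g. a–c), it is not an edgeless graph, so tw(G) ≥ 1. Combining the bounds, tw(G) = 1.

1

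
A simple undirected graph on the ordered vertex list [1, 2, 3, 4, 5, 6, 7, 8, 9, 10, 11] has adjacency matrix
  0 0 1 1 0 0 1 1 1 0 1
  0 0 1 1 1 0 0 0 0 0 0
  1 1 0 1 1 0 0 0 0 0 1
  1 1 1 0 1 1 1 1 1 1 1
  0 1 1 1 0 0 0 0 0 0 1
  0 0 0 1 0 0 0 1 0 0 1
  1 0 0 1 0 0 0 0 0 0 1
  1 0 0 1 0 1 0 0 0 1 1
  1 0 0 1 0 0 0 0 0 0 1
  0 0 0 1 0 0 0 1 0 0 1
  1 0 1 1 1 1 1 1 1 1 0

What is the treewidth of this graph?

3

A width-3 tree decomposition is:
Bags: B1 = {3, 4, 5, 11}  B2 = {1, 3, 4, 11}  B3 = {1, 4, 9, 11}  B4 = {2, 3, 4, 5}  B5 = {1, 4, 7, 11}  B6 = {1, 4, 8, 11}  B7 = {4, 8, 10, 11}  B8 = {4, 6, 8, 11}
Tree: B1–B2, B2–B3, B1–B4, B3–B5, B5–B6, B6–B7, B6–B8
Each bag holds 4 vertices, so the decomposition has width 3, which upper-bounds the treewidth. For the lower bound, the 4 vertices {2, 3, 4, 5} are pairwise adjacent, and any tree decomposition puts a clique entirely inside one bag — forcing width ≥ 3. Hence tw(G) = 3 exactly.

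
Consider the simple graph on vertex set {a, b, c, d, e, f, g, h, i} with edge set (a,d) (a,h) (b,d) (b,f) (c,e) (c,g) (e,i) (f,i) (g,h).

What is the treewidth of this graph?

2

A width-2 tree decomposition is:
Bags: B1 = {e, f, i}  B2 = {b, e, f}  B3 = {b, d, e}  B4 = {a, d, e}  B5 = {a, e, h}  B6 = {e, g, h}  B7 = {c, e, g}
Tree: B1–B2, B2–B3, B3–B4, B4–B5, B5–B6, B6–B7
Every bag has size at most 3, so the width is 3 − 1 = 2 and tw(G) ≤ 2. For the lower bound, G contains the cycle e–i–f–b–d–a–h–g–c–e, so G is not a forest; only forests have treewidth ≤ 1, hence tw(G) ≥ 2. Hence tw(G) = 2 exactly.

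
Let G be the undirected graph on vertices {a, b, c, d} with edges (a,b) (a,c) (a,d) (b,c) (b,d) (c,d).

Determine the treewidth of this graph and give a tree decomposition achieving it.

Treewidth 3.
Bags: B1 = {a, b, c, d}
Tree: (single bag)

With just one bag of size 4, the width is 4 − 1 = 3, so tw(G) ≤ 3. On the other hand G contains the 4-clique {a, b, c, d}. A clique must lie in a single bag of any decomposition, so no decomposition can have width below 3. Therefore the treewidth is 3.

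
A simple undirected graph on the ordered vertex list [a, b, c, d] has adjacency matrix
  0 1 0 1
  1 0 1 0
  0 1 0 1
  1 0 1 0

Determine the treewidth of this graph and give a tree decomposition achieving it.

Treewidth 2.
Bags: B1 = {b, c, d}  B2 = {a, b, d}
Tree: B1–B2

Each bag holds 3 vertices, so the decomposition has width 2, which upper-bounds the treewidth. Since d–c–b–a–d is a cycle in G, G is not acyclic. Forests are exactly the graphs of treewidth ≤ 1, so tw(G) ≥ 2. Hence tw(G) = 2 exactly.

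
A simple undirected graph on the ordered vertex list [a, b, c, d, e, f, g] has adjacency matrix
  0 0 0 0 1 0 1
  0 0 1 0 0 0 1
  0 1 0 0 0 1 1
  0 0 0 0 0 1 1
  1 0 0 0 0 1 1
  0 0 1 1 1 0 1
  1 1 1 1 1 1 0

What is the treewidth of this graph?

A width-2 tree decomposition is:
Bags: B1 = {c, f, g}  B2 = {e, f, g}  B3 = {b, c, g}  B4 = {a, e, g}  B5 = {d, f, g}
Tree: B1–B2, B1–B3, B2–B4, B2–B5
The largest bag has 3 vertices, giving width 2; this decomposition certifies tw(G) ≤ 2. For the lower bound, the 3 vertices {a, e, g} are pairwise adjacent, and any tree decomposition puts a clique entirely inside one bag — forcing width ≥ 2. The upper and lower bounds meet at 2, so that is the treewidth.

2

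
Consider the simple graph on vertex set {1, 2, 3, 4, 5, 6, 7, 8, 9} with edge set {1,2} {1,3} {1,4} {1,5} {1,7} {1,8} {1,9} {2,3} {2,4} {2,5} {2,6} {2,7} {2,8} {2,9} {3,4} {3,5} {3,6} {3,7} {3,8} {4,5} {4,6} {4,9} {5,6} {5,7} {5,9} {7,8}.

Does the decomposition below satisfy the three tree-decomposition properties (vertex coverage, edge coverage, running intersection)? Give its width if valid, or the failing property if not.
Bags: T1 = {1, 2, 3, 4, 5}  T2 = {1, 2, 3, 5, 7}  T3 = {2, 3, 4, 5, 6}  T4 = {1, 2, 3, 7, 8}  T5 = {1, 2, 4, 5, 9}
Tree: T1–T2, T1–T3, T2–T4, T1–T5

Yes; width 4.

Checking the three conditions: (i) the bags cover all of {1, 2, 3, 4, 5, 6, 7, 8, 9}; (ii) for each edge, some bag contains both endpoints; (iii) the bags containing any fixed vertex form a subtree. All hold, so the decomposition is valid with width 5 − 1 = 4.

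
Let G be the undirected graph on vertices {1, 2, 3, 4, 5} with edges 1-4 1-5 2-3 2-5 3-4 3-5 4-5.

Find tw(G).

2

A width-2 tree decomposition is:
Bags: B1 = {1, 4, 5}  B2 = {3, 4, 5}  B3 = {2, 3, 5}
Tree: B1–B2, B2–B3
Each bag holds 3 vertices, so the decomposition has width 2, which upper-bounds the treewidth. Conversely, {1, 4, 5} is a clique of size 3, and the vertices of any clique must share a bag in every tree decomposition; so some bag has ≥ 3 vertices and tw(G) ≥ 2. Hence tw(G) = 2 exactly.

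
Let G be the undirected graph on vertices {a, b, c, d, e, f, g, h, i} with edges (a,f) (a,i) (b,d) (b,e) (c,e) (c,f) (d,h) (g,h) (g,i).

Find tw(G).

2

A width-2 tree decomposition is:
Bags: B1 = {a, g, i}  B2 = {a, g, h}  B3 = {a, d, h}  B4 = {a, b, d}  B5 = {a, b, e}  B6 = {a, c, e}  B7 = {a, c, f}
Tree: B1–B2, B2–B3, B3–B4, B4–B5, B5–B6, B6–B7
Every bag has size at most 3, so the width is 3 − 1 = 2 and tw(G) ≤ 2. The edges a–i–g–h–d–b–e–c–f–a form a cycle, so G is not a tree and its treewidth is at least 2. Combining the bounds, tw(G) = 2.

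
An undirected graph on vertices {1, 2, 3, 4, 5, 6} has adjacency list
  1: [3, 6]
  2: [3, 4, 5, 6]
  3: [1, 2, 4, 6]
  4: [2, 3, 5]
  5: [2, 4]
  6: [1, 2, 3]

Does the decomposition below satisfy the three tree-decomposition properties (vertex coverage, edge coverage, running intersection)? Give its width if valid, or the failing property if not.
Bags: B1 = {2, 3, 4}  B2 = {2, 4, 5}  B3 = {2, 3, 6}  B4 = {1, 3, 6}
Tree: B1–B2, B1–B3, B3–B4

Checking the three conditions: (i) the bags cover all of {1, 2, 3, 4, 5, 6}; (ii) for each edge, some bag contains both endpoints; (iii) the bags containing any fixed vertex form a subtree. All hold, so the decomposition is valid with width 3 − 1 = 2.

Yes; width 2.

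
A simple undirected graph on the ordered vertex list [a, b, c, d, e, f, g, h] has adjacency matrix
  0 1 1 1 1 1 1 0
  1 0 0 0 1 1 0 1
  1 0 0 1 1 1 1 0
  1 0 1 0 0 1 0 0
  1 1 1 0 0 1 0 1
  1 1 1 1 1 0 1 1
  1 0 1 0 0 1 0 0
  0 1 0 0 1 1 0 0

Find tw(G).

3

A width-3 tree decomposition is:
Bags: B1 = {b, e, f, h}  B2 = {a, b, e, f}  B3 = {a, c, e, f}  B4 = {a, c, d, f}  B5 = {a, c, f, g}
Tree: B1–B2, B2–B3, B3–B4, B4–B5
The largest bag has 4 vertices, giving width 3; this decomposition certifies tw(G) ≤ 3. For the lower bound, the 4 vertices {b, e, f, h} are pairwise adjacent, and any tree decomposition puts a clique entirely inside one bag — forcing width ≥ 3. Therefore the treewidth is 3.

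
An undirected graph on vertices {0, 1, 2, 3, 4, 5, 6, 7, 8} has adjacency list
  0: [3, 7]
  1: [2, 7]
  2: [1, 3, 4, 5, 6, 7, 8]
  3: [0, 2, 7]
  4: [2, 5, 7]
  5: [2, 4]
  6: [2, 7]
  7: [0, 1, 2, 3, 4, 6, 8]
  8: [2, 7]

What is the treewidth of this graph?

2

A width-2 tree decomposition is:
Bags: B1 = {2, 4, 7}  B2 = {2, 4, 5}  B3 = {2, 7, 8}  B4 = {2, 3, 7}  B5 = {2, 6, 7}  B6 = {0, 3, 7}  B7 = {1, 2, 7}
Tree: B1–B2, B1–B3, B3–B4, B4–B5, B4–B6, B5–B7
Every bag has size at most 3, so the width is 3 − 1 = 2 and tw(G) ≤ 2. For the lower bound, the 3 vertices {0, 3, 7} are pairwise adjacent, and any tree decomposition puts a clique entirely inside one bag — forcing width ≥ 2. Combining the bounds, tw(G) = 2.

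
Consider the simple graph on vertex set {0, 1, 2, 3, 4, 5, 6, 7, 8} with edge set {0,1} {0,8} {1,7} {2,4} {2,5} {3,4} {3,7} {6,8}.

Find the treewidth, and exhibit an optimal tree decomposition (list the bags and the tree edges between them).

Treewidth 1.
One optimal decomposition is:
Bags: B1 = {2, 5}  B2 = {2, 4}  B3 = {3, 4}  B4 = {3, 7}  B5 = {1, 7}  B6 = {0, 1}  B7 = {0, 8}  B8 = {6, 8}
Tree: B1–B2, B2–B3, B3–B4, B4–B5, B5–B6, B6–B7, B7–B8

Each bag holds 2 vertices, so the decomposition has width 1, which upper-bounds the treewidth. Since G has at least one edge (e.g. 5–2), it is not an edgeless graph, so tw(G) ≥ 1. Therefore the treewidth is 1.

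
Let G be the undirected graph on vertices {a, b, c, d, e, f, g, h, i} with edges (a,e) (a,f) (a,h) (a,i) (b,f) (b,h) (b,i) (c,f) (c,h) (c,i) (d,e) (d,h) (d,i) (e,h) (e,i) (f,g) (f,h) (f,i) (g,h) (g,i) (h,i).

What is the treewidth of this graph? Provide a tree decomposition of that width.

Treewidth 3.
One such decomposition:
Bags: B1 = {a, e, h, i}  B2 = {a, f, h, i}  B3 = {c, f, h, i}  B4 = {d, e, h, i}  B5 = {b, f, h, i}  B6 = {f, g, h, i}
Tree: B1–B2, B2–B3, B1–B4, B2–B5, B5–B6

Each bag holds 4 vertices, so the decomposition has width 3, which upper-bounds the treewidth. On the other hand G contains the 4-clique {d, e, h, i}. A clique must lie in a single bag of any decomposition, so no decomposition can have width below 3. Therefore the treewidth is 3.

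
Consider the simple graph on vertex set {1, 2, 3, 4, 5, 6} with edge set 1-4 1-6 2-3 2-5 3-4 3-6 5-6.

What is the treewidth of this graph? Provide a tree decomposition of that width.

Each bag holds 3 vertices, so the decomposition has width 2, which upper-bounds the treewidth. The edges 1–4–3–6–1 form a cycle, so G is not a tree and its treewidth is at least 2. Combining the bounds, tw(G) = 2.

Treewidth 2.
One optimal decomposition is:
Bags: B1 = {1, 4, 6}  B2 = {3, 4, 6}  B3 = {3, 5, 6}  B4 = {2, 3, 5}
Tree: B1–B2, B2–B3, B3–B4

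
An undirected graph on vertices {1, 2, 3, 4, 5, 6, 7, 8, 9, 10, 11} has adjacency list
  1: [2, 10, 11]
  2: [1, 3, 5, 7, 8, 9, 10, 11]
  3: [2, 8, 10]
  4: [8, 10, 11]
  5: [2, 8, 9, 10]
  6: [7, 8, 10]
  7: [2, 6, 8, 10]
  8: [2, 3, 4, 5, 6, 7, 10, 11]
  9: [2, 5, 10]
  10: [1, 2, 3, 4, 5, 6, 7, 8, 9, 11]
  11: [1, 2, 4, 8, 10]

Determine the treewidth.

3

A width-3 tree decomposition is:
Bags: B1 = {2, 5, 8, 10}  B2 = {2, 8, 10, 11}  B3 = {2, 7, 8, 10}  B4 = {2, 5, 9, 10}  B5 = {2, 3, 8, 10}  B6 = {1, 2, 10, 11}  B7 = {6, 7, 8, 10}  B8 = {4, 8, 10, 11}
Tree: B1–B2, B1–B3, B1–B4, B2–B5, B2–B6, B3–B7, B2–B8
The largest bag has 4 vertices, giving width 3; this decomposition certifies tw(G) ≤ 3. For the lower bound, the 4 vertices {2, 3, 8, 10} are pairwise adjacent, and any tree decomposition puts a clique entirely inside one bag — forcing width ≥ 3. The upper and lower bounds meet at 3, so that is the treewidth.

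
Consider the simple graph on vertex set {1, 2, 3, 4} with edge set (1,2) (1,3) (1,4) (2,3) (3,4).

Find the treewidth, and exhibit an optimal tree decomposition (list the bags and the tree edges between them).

Every bag has size at most 3, so the width is 3 − 1 = 2 and tw(G) ≤ 2. On the other hand G contains the 3-clique {1, 2, 3}. A clique must lie in a single bag of any decomposition, so no decomposition can have width below 2. Combining the bounds, tw(G) = 2.

Treewidth 2.
One such decomposition:
Bags: B1 = {1, 2, 3}  B2 = {1, 3, 4}
Tree: B1–B2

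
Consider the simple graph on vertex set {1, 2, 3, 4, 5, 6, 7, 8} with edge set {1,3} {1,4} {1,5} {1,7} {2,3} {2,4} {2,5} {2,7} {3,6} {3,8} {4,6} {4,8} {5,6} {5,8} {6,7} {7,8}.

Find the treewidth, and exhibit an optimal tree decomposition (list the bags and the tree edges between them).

The largest bag has 5 vertices, giving width 4; this decomposition certifies tw(G) ≤ 4. For the lower bound: the 5 vertex sets {5,6}, {2,4}, {1,7}, {3}, {8} are disjoint, each induces a connected subgraph, and every pair is joined by at least one edge of G. Contracting each set to a single vertex therefore yields K_{5} as a minor, and since treewidth is minor-monotone, tw(G) ≥ tw(K_{5}) = 4. Therefore the treewidth is 4.

Treewidth 4.
One such decomposition:
Bags: B1 = {3, 4, 5, 6, 7}  B2 = {2, 3, 4, 5, 7}  B3 = {1, 3, 4, 5, 7}  B4 = {3, 4, 5, 7, 8}
Tree: B1–B2, B2–B3, B3–B4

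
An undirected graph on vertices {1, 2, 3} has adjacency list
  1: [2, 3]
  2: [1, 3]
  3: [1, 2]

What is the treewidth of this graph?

2

A width-2 tree decomposition is:
Bags: B1 = {1, 2, 3}
Tree: (single bag)
A single bag containing all 3 vertices is trivially a valid decomposition of width 2. Conversely, {1, 2, 3} is a clique of size 3, and the vertices of any clique must share a bag in every tree decomposition; so some bag has ≥ 3 vertices and tw(G) ≥ 2. Hence tw(G) = 2 exactly.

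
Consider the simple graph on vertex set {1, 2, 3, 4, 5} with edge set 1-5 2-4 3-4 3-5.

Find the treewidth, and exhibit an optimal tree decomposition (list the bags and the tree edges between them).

Every bag has size at most 2, so the width is 2 − 1 = 1 and tw(G) ≤ 1. Since G has at least one edge (e.g. 3–5), it is not an edgeless graph, so tw(G) ≥ 1. The upper and lower bounds meet at 1, so that is the treewidth.

Treewidth 1.
One optimal decomposition is:
Bags: B1 = {3, 5}  B2 = {3, 4}  B3 = {2, 4}  B4 = {1, 5}
Tree: B1–B2, B2–B3, B1–B4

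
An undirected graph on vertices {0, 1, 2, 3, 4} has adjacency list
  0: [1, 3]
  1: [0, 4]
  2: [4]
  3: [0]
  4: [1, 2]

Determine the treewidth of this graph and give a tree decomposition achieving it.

Treewidth 1.
Bags: B1 = {2, 4}  B2 = {1, 4}  B3 = {0, 1}  B4 = {0, 3}
Tree: B1–B2, B2–B3, B3–B4

The largest bag has 2 vertices, giving width 1; this decomposition certifies tw(G) ≤ 1. Any graph with an edge has treewidth ≥ 1, and G has the edge 2–4. The upper and lower bounds meet at 1, so that is the treewidth.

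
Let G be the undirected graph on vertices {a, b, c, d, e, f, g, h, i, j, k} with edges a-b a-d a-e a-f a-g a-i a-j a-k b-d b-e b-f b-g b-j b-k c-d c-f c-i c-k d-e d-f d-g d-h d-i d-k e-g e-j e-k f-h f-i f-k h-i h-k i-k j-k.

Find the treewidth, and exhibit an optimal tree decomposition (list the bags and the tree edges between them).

Every bag has size at most 5, so the width is 5 − 1 = 4 and tw(G) ≤ 4. Conversely, {a, b, d, e, g} is a clique of size 5, and the vertices of any clique must share a bag in every tree decomposition; so some bag has ≥ 5 vertices and tw(G) ≥ 4. Therefore the treewidth is 4.

Treewidth 4.
One optimal decomposition is:
Bags: B1 = {a, b, d, f, k}  B2 = {a, d, f, i, k}  B3 = {d, f, h, i, k}  B4 = {a, b, d, e, k}  B5 = {a, b, e, j, k}  B6 = {a, b, d, e, g}  B7 = {c, d, f, i, k}
Tree: B1–B2, B2–B3, B1–B4, B4–B5, B4–B6, B2–B7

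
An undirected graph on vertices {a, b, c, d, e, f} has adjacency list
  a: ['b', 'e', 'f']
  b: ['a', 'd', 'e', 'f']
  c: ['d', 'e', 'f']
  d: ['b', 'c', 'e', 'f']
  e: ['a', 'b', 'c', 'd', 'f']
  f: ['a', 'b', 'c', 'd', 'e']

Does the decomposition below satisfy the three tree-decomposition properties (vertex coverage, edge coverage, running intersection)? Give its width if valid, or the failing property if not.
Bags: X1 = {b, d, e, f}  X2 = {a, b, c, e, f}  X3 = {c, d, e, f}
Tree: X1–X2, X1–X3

A tree decomposition must satisfy three properties: every vertex lies in some bag; for every edge, both endpoints lie together in some bag; and for every vertex, the bags containing it form a connected subtree. Here bags containing vertex c are not connected in the tree, so the decomposition is invalid.

No — bags containing vertex c are not connected in the tree.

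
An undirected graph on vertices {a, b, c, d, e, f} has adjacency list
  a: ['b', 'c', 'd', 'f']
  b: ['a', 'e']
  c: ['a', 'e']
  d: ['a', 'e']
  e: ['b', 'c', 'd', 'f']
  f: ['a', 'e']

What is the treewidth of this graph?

2

A width-2 tree decomposition is:
Bags: B1 = {a, c, e}  B2 = {a, b, e}  B3 = {a, e, f}  B4 = {a, d, e}
Tree: B1–B2, B2–B3, B3–B4
Every bag has size at most 3, so the width is 3 − 1 = 2 and tw(G) ≤ 2. For the lower bound, G contains the cycle c–a–b–e–c, so G is not a forest; only forests have treewidth ≤ 1, hence tw(G) ≥ 2. Therefore the treewidth is 2.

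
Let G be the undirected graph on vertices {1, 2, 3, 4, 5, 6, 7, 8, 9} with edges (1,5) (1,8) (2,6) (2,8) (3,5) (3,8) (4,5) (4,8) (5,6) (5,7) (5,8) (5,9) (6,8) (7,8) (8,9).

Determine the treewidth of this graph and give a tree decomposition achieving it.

Each bag holds 3 vertices, so the decomposition has width 2, which upper-bounds the treewidth. Conversely, {2, 6, 8} is a clique of size 3, and the vertices of any clique must share a bag in every tree decomposition; so some bag has ≥ 3 vertices and tw(G) ≥ 2. The upper and lower bounds meet at 2, so that is the treewidth.

Treewidth 2.
One optimal decomposition is:
Bags: B1 = {4, 5, 8}  B2 = {3, 5, 8}  B3 = {5, 6, 8}  B4 = {2, 6, 8}  B5 = {5, 8, 9}  B6 = {5, 7, 8}  B7 = {1, 5, 8}
Tree: B1–B2, B1–B3, B3–B4, B2–B5, B2–B6, B5–B7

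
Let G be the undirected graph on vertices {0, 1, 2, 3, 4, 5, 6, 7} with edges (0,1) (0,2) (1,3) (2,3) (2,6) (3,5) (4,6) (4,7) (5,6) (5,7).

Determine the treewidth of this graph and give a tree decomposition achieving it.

Every bag has size at most 3, so the width is 3 − 1 = 2 and tw(G) ≤ 2. Since 7–4–6–5–7 is a cycle in G, G is not acyclic. Forests are exactly the graphs of treewidth ≤ 1, so tw(G) ≥ 2. Therefore the treewidth is 2.

Treewidth 2.
Bags: B1 = {4, 5, 7}  B2 = {4, 5, 6}  B3 = {3, 5, 6}  B4 = {2, 3, 6}  B5 = {1, 2, 3}  B6 = {0, 1, 2}
Tree: B1–B2, B2–B3, B3–B4, B4–B5, B5–B6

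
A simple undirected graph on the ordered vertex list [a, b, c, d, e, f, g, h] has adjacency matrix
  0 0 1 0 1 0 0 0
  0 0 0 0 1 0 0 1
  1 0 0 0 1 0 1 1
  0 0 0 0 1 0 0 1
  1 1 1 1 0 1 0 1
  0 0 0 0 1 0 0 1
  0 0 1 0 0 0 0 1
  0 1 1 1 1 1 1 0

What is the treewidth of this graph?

A width-2 tree decomposition is:
Bags: B1 = {d, e, h}  B2 = {c, e, h}  B3 = {a, c, e}  B4 = {b, e, h}  B5 = {e, f, h}  B6 = {c, g, h}
Tree: B1–B2, B2–B3, B1–B4, B1–B5, B2–B6
The largest bag has 3 vertices, giving width 2; this decomposition certifies tw(G) ≤ 2. For the lower bound, the 3 vertices {c, g, h} are pairwise adjacent, and any tree decomposition puts a clique entirely inside one bag — forcing width ≥ 2. Therefore the treewidth is 2.

2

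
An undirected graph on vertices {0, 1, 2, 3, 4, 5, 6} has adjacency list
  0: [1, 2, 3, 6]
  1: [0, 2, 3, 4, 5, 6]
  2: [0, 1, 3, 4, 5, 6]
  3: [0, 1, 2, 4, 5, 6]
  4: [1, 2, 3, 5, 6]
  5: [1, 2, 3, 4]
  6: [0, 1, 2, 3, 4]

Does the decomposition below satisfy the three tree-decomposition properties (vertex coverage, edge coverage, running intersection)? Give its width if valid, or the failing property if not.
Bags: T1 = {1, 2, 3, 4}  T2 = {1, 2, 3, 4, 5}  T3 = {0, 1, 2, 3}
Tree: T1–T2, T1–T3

A tree decomposition must satisfy three properties: every vertex lies in some bag; for every edge, both endpoints lie together in some bag; and for every vertex, the bags containing it form a connected subtree. Here vertex 6 appears in no bag, so the decomposition is invalid.

No — vertex 6 appears in no bag.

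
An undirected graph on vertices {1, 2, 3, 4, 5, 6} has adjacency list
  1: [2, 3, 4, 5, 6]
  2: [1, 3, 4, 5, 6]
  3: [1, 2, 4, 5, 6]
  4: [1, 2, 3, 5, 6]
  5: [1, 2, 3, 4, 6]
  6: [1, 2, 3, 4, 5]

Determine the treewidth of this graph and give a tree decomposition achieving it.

Treewidth 5.
One such decomposition:
Bags: B1 = {1, 2, 3, 4, 5, 6}
Tree: (single bag)

With just one bag of size 6, the width is 6 − 1 = 5, so tw(G) ≤ 5. On the other hand G contains the 6-clique {1, 2, 3, 4, 5, 6}. A clique must lie in a single bag of any decomposition, so no decomposition can have width below 5. Combining the bounds, tw(G) = 5.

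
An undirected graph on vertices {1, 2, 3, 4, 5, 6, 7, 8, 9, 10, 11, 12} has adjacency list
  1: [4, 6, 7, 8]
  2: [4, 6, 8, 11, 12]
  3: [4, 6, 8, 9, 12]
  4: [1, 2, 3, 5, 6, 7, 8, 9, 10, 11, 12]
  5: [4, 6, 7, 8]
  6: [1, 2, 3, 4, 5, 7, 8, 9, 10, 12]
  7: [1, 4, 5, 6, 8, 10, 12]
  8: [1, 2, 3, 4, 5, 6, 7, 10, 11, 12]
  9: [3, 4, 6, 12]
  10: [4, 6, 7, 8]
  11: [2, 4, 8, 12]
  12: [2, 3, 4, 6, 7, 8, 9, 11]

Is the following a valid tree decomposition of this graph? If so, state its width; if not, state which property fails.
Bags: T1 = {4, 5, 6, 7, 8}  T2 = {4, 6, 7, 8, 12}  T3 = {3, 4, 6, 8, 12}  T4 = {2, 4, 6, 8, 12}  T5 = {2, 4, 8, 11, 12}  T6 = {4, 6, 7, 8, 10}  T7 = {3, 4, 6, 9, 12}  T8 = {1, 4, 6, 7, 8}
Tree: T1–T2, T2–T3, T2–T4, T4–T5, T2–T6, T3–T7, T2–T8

Yes; width 4.

Vertex coverage: the bags together contain {1, 2, 3, 4, 5, 6, 7, 8, 9, 10, 11, 12}, the full vertex set. Edge coverage: each edge of G has both endpoints in at least one bag. Running intersection: for every vertex, the bags containing it form a connected subtree. All three properties hold, so this is a valid tree decomposition of width max|bag| − 1 = 4, and hence tw(G) ≤ 4.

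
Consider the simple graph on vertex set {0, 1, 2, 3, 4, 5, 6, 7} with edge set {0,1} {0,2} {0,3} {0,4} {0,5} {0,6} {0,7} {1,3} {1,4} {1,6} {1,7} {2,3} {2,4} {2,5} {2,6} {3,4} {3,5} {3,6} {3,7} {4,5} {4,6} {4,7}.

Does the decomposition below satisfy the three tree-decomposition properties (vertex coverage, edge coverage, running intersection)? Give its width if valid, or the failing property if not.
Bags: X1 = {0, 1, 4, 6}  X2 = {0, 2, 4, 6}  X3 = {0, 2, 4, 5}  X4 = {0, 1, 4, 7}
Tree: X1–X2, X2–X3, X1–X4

A tree decomposition must satisfy three properties: every vertex lies in some bag; for every edge, both endpoints lie together in some bag; and for every vertex, the bags containing it form a connected subtree. Here vertex 3 appears in no bag, so the decomposition is invalid.

No — vertex 3 appears in no bag.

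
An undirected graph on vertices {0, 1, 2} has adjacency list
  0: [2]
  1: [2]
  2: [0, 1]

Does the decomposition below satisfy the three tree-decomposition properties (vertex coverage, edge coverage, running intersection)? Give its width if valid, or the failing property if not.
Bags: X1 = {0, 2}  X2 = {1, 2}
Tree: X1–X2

Every vertex of G appears in some bag (union = {0, 1, 2}); every edge is covered by a bag; and for each vertex v the set of bags containing v is connected in the bag tree. The decomposition is therefore valid. The largest bag has 2 vertices, so the width is 1.

Yes; width 1.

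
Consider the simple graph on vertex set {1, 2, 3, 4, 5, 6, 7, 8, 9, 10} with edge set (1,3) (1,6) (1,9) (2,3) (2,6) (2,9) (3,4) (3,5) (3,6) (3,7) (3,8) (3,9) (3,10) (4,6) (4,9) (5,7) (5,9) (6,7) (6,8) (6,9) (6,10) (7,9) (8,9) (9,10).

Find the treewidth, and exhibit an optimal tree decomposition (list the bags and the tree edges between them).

Each bag holds 4 vertices, so the decomposition has width 3, which upper-bounds the treewidth. Conversely, {3, 5, 7, 9} is a clique of size 4, and the vertices of any clique must share a bag in every tree decomposition; so some bag has ≥ 4 vertices and tw(G) ≥ 3. The upper and lower bounds meet at 3, so that is the treewidth.

Treewidth 3.
One optimal decomposition is:
Bags: B1 = {3, 6, 9, 10}  B2 = {1, 3, 6, 9}  B3 = {3, 6, 7, 9}  B4 = {3, 6, 8, 9}  B5 = {3, 5, 7, 9}  B6 = {3, 4, 6, 9}  B7 = {2, 3, 6, 9}
Tree: B1–B2, B2–B3, B3–B4, B3–B5, B4–B6, B4–B7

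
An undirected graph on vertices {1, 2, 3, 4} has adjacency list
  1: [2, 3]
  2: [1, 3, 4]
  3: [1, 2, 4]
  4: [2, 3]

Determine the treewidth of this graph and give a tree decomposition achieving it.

Treewidth 2.
One optimal decomposition is:
Bags: B1 = {2, 3, 4}  B2 = {1, 2, 3}
Tree: B1–B2

The largest bag has 3 vertices, giving width 2; this decomposition certifies tw(G) ≤ 2. Conversely, {1, 2, 3} is a clique of size 3, and the vertices of any clique must share a bag in every tree decomposition; so some bag has ≥ 3 vertices and tw(G) ≥ 2. The upper and lower bounds meet at 2, so that is the treewidth.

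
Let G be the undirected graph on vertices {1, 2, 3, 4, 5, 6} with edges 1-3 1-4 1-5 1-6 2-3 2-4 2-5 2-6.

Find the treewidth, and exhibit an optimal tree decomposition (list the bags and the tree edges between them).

Treewidth 2.
One such decomposition:
Bags: B1 = {1, 2, 4}  B2 = {1, 2, 3}  B3 = {1, 2, 5}  B4 = {1, 2, 6}
Tree: B1–B2, B2–B3, B3–B4

The largest bag has 3 vertices, giving width 2; this decomposition certifies tw(G) ≤ 2. For the lower bound, G contains the cycle 4–2–3–1–4, so G is not a forest; only forests have treewidth ≤ 1, hence tw(G) ≥ 2. Combining the bounds, tw(G) = 2.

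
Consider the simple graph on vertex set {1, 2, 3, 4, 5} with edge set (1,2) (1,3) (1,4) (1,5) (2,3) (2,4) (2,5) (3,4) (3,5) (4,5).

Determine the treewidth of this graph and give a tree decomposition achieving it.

Treewidth 4.
One such decomposition:
Bags: B1 = {1, 2, 3, 4, 5}
Tree: (single bag)

With just one bag of size 5, the width is 5 − 1 = 4, so tw(G) ≤ 4. On the other hand G contains the 5-clique {1, 2, 3, 4, 5}. A clique must lie in a single bag of any decomposition, so no decomposition can have width below 4. Combining the bounds, tw(G) = 4.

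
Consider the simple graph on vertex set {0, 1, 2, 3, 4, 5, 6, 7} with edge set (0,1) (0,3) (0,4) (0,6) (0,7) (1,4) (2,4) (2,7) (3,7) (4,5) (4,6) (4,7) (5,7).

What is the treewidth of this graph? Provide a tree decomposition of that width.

The largest bag has 3 vertices, giving width 2; this decomposition certifies tw(G) ≤ 2. For the lower bound, the 3 vertices {0, 3, 7} are pairwise adjacent, and any tree decomposition puts a clique entirely inside one bag — forcing width ≥ 2. Combining the bounds, tw(G) = 2.

Treewidth 2.
Bags: B1 = {0, 3, 7}  B2 = {0, 4, 7}  B3 = {4, 5, 7}  B4 = {0, 1, 4}  B5 = {2, 4, 7}  B6 = {0, 4, 6}
Tree: B1–B2, B2–B3, B2–B4, B3–B5, B4–B6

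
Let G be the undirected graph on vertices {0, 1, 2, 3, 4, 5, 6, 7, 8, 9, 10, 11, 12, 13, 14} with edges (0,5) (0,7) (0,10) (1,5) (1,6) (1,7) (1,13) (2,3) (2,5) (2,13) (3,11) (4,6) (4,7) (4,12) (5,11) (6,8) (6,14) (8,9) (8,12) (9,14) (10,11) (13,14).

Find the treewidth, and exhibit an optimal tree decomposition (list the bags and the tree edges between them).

Each bag holds 4 vertices, so the decomposition has width 3, which upper-bounds the treewidth. For the lower bound: the 4 vertex sets {3,10,11}, {0}, {5}, {1,2,7,13} are disjoint, each induces a connected subgraph, and every pair is joined by at least one edge of G. Contracting each set to a single vertex therefore yields K_{4} as a minor, and since treewidth is minor-monotone, tw(G) ≥ tw(K_{4}) = 3. The upper and lower bounds meet at 3, so that is the treewidth.

Treewidth 3.
Bags: B1 = {0, 3, 10, 11}  B2 = {0, 3, 5, 11}  B3 = {0, 2, 3, 5}  B4 = {0, 2, 5, 7}  B5 = {1, 2, 5, 7}  B6 = {1, 2, 7, 13}  B7 = {1, 4, 7, 13}  B8 = {1, 4, 6, 13}  B9 = {4, 6, 13, 14}  B10 = {4, 6, 12, 14}  B11 = {6, 8, 12, 14}  B12 = {8, 9, 12, 14}
Tree: B1–B2, B2–B3, B3–B4, B4–B5, B5–B6, B6–B7, B7–B8, B8–B9, B9–B10, B10–B11, B11–B12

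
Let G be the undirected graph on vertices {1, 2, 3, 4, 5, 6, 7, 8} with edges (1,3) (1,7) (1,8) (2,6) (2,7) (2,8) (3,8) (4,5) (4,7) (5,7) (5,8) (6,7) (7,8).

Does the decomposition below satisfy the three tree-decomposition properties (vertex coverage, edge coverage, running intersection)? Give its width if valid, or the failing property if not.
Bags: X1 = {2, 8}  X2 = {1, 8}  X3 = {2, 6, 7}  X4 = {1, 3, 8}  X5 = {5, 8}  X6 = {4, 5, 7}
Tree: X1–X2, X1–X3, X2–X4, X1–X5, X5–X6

No — edge (7,8) lies in no bag.

A tree decomposition must satisfy three properties: every vertex lies in some bag; for every edge, both endpoints lie together in some bag; and for every vertex, the bags containing it form a connected subtree. Here edge (7,8) lies in no bag, so the decomposition is invalid.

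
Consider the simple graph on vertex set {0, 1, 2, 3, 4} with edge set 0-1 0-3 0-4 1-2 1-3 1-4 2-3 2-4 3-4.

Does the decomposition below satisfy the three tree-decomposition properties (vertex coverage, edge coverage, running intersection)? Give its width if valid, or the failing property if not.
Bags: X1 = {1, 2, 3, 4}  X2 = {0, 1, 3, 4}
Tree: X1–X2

Yes; width 3.

Every vertex of G appears in some bag (union = {0, 1, 2, 3, 4}); every edge is covered by a bag; and for each vertex v the set of bags containing v is connected in the bag tree. The decomposition is therefore valid. The largest bag has 4 vertices, so the width is 3.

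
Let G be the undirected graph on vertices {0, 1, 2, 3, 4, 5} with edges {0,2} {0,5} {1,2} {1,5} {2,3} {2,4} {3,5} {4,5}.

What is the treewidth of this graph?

A width-2 tree decomposition is:
Bags: B1 = {0, 2, 5}  B2 = {1, 2, 5}  B3 = {2, 3, 5}  B4 = {2, 4, 5}
Tree: B1–B2, B2–B3, B3–B4
The largest bag has 3 vertices, giving width 2; this decomposition certifies tw(G) ≤ 2. For the lower bound, G contains the cycle 2–0–5–1–2, so G is not a forest; only forests have treewidth ≤ 1, hence tw(G) ≥ 2. Combining the bounds, tw(G) = 2.

2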